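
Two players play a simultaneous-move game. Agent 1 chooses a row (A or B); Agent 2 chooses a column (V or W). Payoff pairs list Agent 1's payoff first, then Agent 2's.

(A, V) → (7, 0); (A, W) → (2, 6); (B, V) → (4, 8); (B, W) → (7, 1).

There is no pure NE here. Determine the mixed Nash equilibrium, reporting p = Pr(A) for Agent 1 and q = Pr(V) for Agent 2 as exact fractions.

Each player's mixing probability is pinned down by making the *other* player indifferent.
Agent 2 indifferent between V and W: p·0 + (1−p)·8 = p·6 + (1−p)·1 ⟹ 8 + (-8)p = 1 + 5p ⟹ p = 7/13.
Agent 1 indifferent between A and B: q·7 + (1−q)·2 = q·4 + (1−q)·7 ⟹ 2 + 5q = 7 + (-3)q ⟹ q = 5/8.

p = 7/13, q = 5/8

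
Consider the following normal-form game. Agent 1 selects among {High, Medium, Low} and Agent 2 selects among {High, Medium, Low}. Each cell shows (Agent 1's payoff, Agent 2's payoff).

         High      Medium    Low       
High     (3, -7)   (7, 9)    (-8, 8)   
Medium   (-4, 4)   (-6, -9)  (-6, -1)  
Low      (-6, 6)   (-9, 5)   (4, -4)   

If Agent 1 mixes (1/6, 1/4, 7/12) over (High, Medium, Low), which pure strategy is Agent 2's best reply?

High

Compute Agent 2's expected payoff from each pure strategy against the given mix.
High: (1/6)·(-7) + (1/4)·4 + (7/12)·6 = 10/3
Medium: (1/6)·9 + (1/4)·(-9) + (7/12)·5 = 13/6
Low: (1/6)·8 + (1/4)·(-1) + (7/12)·(-4) = -5/4
Highest expected payoff is 10/3, from High.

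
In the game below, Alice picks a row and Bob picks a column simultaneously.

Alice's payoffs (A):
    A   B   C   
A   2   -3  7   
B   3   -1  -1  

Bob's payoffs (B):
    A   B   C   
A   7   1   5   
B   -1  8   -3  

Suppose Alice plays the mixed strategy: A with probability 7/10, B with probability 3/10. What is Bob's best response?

A

Bob's best reply maximizes expected payoff against the mix.
A: (7/10)·7 + (3/10)·(-1) = 23/5
B: (7/10)·1 + (3/10)·8 = 31/10
C: (7/10)·5 + (3/10)·(-3) = 13/5
Highest expected payoff is 23/5, from A.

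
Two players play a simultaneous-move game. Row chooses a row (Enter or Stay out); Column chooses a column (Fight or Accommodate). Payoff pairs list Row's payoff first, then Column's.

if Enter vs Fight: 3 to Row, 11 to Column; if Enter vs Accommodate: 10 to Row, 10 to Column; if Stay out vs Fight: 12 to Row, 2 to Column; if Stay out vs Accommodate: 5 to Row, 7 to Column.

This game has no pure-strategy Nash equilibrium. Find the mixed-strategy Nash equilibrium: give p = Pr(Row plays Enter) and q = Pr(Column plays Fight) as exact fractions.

Each player's mixing probability is pinned down by making the *other* player indifferent.
Column indifferent between Fight and Accommodate: p·11 + (1−p)·2 = p·10 + (1−p)·7 ⟹ 2 + 9p = 7 + 3p ⟹ p = 5/6.
Row indifferent between Enter and Stay out: q·3 + (1−q)·10 = q·12 + (1−q)·5 ⟹ 10 + (-7)q = 5 + 7q ⟹ q = 5/14.

p = 5/6, q = 5/14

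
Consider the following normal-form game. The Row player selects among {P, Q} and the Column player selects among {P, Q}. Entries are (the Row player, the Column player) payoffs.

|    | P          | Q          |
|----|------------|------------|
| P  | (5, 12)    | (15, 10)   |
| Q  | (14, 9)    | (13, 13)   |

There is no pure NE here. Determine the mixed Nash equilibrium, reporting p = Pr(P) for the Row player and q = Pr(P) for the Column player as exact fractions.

Each player's mixing probability is pinned down by making the *other* player indifferent.
The Column player indifferent between P and Q: p·12 + (1−p)·9 = p·10 + (1−p)·13 ⟹ 9 + 3p = 13 + (-3)p ⟹ p = 2/3.
The Row player indifferent between P and Q: q·5 + (1−q)·15 = q·14 + (1−q)·13 ⟹ 15 + (-10)q = 13 + 1q ⟹ q = 2/11.

p = 2/3, q = 2/11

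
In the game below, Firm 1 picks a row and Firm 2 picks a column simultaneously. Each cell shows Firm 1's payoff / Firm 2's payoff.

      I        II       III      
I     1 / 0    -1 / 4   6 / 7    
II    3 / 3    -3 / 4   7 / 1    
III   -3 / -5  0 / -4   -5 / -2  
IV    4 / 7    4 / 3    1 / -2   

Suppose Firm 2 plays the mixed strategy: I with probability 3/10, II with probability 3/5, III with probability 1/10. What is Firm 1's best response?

Compute Firm 1's expected payoff from each pure strategy against the given mix.
I: (3/10)·1 + (3/5)·(-1) + (1/10)·6 = 3/10
II: (3/10)·3 + (3/5)·(-3) + (1/10)·7 = -1/5
III: (3/10)·(-3) + (3/5)·0 + (1/10)·(-5) = -7/5
IV: (3/10)·4 + (3/5)·4 + (1/10)·1 = 37/10
Highest expected payoff is 37/10, from IV.

IV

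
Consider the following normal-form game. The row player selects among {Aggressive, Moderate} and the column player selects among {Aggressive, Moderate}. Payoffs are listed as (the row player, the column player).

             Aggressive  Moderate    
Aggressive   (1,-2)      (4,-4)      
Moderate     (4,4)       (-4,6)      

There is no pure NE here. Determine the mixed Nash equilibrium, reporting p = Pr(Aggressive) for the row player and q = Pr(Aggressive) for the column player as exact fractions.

p = 1/2, q = 8/11

In a mixed NE each player is indifferent between their pure strategies, so the opponent's mix sets the indifference.
The column player indifferent between Aggressive and Moderate: p·(-2) + (1−p)·4 = p·(-4) + (1−p)·6 ⟹ 4 + (-6)p = 6 + (-10)p ⟹ p = 1/2.
The row player indifferent between Aggressive and Moderate: q·1 + (1−q)·4 = q·4 + (1−q)·(-4) ⟹ 4 + (-3)q = (-4) + 8q ⟹ q = 8/11.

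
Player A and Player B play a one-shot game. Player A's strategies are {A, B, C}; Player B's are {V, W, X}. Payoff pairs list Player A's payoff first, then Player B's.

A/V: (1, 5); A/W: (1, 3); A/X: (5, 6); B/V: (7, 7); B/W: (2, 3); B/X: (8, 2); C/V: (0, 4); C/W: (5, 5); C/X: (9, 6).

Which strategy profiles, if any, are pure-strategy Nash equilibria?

(B, V) and (C, X)

A profile is a Nash equilibrium when each player is best-responding to the other.
Player A's best responses — vs V: B (payoff 7); vs W: C (payoff 5); vs X: C (payoff 9).
Player B's best responses — vs A: X (payoff 6); vs B: V (payoff 7); vs C: X (payoff 6).
Mutual best responses occur at (B, V) and (C, X); at each, neither player gains by switching.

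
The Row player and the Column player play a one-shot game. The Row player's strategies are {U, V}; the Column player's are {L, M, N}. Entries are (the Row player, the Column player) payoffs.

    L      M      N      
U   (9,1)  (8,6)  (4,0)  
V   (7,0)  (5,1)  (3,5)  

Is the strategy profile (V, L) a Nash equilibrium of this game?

Holding the Column player at L: the Row player gets 7 from V but could get 9 by switching to U. The Row player has a profitable deviation.

No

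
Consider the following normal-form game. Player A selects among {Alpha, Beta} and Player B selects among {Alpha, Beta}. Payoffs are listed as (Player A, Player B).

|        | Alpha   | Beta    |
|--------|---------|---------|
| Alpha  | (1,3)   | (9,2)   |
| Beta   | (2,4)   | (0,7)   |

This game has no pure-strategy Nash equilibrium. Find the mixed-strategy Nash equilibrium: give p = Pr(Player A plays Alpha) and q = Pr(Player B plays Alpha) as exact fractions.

p = 3/4, q = 9/10

In a mixed NE each player is indifferent between their pure strategies, so the opponent's mix sets the indifference.
Player B indifferent between Alpha and Beta: p·3 + (1−p)·4 = p·2 + (1−p)·7 ⟹ 4 + (-1)p = 7 + (-5)p ⟹ p = 3/4.
Player A indifferent between Alpha and Beta: q·1 + (1−q)·9 = q·2 + (1−q)·0 ⟹ 9 + (-8)q = 0 + 2q ⟹ q = 9/10.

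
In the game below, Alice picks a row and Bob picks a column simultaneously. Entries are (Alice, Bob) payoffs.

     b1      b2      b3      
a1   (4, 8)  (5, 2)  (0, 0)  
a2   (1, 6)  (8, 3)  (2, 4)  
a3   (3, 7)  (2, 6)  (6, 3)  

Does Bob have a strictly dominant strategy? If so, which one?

b1

Check whether one of Bob's strategies beats all alternatives regardless of what the opponent does.
b1 strictly dominates: vs a1: 8 > each of {2, 0}; vs a2: 6 > each of {3, 4}; vs a3: 7 > each of {6, 3}.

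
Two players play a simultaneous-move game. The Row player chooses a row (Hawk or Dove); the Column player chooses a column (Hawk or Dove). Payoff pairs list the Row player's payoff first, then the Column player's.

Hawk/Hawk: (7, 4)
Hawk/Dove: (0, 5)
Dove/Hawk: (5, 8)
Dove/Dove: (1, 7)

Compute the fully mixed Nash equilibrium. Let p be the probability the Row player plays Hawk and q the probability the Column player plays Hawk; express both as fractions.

p = 1/2, q = 1/3

In a mixed NE each player is indifferent between their pure strategies, so the opponent's mix sets the indifference.
The Column player indifferent between Hawk and Dove: p·4 + (1−p)·8 = p·5 + (1−p)·7 ⟹ 8 + (-4)p = 7 + (-2)p ⟹ p = 1/2.
The Row player indifferent between Hawk and Dove: q·7 + (1−q)·0 = q·5 + (1−q)·1 ⟹ 0 + 7q = 1 + 4q ⟹ q = 1/3.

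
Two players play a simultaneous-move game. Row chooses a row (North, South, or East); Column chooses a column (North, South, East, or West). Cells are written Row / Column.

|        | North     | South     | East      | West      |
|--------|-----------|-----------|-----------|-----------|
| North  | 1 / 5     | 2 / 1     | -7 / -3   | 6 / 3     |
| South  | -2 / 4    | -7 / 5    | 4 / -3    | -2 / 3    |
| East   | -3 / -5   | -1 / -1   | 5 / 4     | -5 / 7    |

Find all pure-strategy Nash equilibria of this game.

(North, North)

Check mutual best responses: a cell is a NE iff neither player can gain by unilaterally deviating.
Row's best responses — vs North: North (payoff 1); vs South: North (payoff 2); vs East: East (payoff 5); vs West: North (payoff 6).
Column's best responses — vs North: North (payoff 5); vs South: South (payoff 5); vs East: West (payoff 7).
The only mutual best response is (North, North); neither player gains by switching there.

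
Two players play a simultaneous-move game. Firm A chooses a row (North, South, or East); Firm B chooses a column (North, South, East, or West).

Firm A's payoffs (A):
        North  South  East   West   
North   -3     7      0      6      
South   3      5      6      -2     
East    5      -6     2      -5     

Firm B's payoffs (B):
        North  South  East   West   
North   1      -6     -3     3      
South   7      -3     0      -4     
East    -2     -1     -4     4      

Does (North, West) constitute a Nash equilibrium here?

Yes

Holding Firm B at West: Firm A gets 6 from North, versus -2 from South, -5 from East. No profitable deviation for Firm A.
Holding Firm A at North: Firm B gets 3 from West, versus 1 from North, -6 from South, -3 from East. No profitable deviation for Firm B either.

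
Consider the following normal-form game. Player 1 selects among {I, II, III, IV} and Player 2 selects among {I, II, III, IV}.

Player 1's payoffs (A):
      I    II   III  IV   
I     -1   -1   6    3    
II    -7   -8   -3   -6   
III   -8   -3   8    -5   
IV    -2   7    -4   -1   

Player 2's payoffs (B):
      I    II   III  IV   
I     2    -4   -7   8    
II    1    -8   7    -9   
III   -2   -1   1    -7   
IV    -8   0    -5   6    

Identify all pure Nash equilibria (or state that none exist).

A profile is a Nash equilibrium when each player is best-responding to the other.
Player 1's best responses — vs I: I (payoff -1); vs II: IV (payoff 7); vs III: III (payoff 8); vs IV: I (payoff 3).
Player 2's best responses — vs I: IV (payoff 8); vs II: III (payoff 7); vs III: III (payoff 1); vs IV: IV (payoff 6).
Mutual best responses occur at (I, IV) and (III, III); at each, neither player gains by switching.

(I, IV) and (III, III)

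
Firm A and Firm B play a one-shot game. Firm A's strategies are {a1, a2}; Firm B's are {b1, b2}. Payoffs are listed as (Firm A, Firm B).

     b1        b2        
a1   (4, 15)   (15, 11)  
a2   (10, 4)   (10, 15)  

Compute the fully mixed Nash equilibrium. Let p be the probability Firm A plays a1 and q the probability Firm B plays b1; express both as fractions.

p = 11/15, q = 5/11

Each player's mixing probability is pinned down by making the *other* player indifferent.
Firm B indifferent between b1 and b2: p·15 + (1−p)·4 = p·11 + (1−p)·15 ⟹ 4 + 11p = 15 + (-4)p ⟹ p = 11/15.
Firm A indifferent between a1 and a2: q·4 + (1−q)·15 = q·10 + (1−q)·10 ⟹ 15 + (-11)q = 10 + 0q ⟹ q = 5/11.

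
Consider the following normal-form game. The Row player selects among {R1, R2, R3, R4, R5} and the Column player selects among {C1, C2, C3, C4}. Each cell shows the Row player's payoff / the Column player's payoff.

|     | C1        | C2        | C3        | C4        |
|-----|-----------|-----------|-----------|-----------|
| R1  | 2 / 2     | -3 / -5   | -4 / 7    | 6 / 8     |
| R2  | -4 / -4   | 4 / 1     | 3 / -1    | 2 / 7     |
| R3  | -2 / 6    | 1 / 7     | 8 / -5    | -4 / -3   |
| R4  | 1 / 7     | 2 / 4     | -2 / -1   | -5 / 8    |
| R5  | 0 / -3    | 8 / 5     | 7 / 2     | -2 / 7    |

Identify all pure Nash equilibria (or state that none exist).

Find each player's best response to every opponent strategy; NE are the intersections.
The Row player's best responses — vs C1: R1 (payoff 2); vs C2: R5 (payoff 8); vs C3: R3 (payoff 8); vs C4: R1 (payoff 6).
The Column player's best responses — vs R1: C4 (payoff 8); vs R2: C4 (payoff 7); vs R3: C2 (payoff 7); vs R4: C4 (payoff 8); vs R5: C4 (payoff 7).
The only mutual best response is (R1, C4); neither player gains by switching there.

(R1, C4)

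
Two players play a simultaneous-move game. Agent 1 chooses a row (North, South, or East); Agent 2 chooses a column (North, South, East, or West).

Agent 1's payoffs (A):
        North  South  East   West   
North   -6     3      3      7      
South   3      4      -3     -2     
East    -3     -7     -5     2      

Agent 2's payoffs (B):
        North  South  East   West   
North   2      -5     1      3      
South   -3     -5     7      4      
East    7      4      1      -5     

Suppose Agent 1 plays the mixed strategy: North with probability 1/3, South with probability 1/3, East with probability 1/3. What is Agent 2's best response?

East

Compute Agent 2's expected payoff from each pure strategy against the given mix.
North: (1/3)·2 + (1/3)·(-3) + (1/3)·7 = 2
South: (1/3)·(-5) + (1/3)·(-5) + (1/3)·4 = -2
East: (1/3)·1 + (1/3)·7 + (1/3)·1 = 3
West: (1/3)·3 + (1/3)·4 + (1/3)·(-5) = 2/3
Highest expected payoff is 3, from East.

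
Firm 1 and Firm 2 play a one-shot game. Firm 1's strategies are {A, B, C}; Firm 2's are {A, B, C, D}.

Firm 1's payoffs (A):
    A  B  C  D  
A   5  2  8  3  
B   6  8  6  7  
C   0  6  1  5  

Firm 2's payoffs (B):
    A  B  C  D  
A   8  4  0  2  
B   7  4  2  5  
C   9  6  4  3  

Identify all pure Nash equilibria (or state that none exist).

Check mutual best responses: a cell is a NE iff neither player can gain by unilaterally deviating.
Firm 1's best responses — vs A: B (payoff 6); vs B: B (payoff 8); vs C: A (payoff 8); vs D: B (payoff 7).
Firm 2's best responses — vs A: A (payoff 8); vs B: A (payoff 7); vs C: A (payoff 9).
The only mutual best response is (B, A); neither player gains by switching there.

(B, A)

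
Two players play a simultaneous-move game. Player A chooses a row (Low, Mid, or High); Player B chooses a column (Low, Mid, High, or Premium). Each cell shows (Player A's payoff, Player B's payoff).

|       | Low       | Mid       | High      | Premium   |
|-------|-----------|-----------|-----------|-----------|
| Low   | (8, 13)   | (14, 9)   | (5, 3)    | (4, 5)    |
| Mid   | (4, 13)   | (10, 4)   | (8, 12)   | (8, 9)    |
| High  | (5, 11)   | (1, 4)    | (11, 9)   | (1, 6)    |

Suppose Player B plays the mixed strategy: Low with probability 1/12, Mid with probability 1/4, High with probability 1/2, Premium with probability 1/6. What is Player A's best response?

Player A's best reply maximizes expected payoff against the mix.
Low: (1/12)·8 + (1/4)·14 + (1/2)·5 + (1/6)·4 = 22/3
Mid: (1/12)·4 + (1/4)·10 + (1/2)·8 + (1/6)·8 = 49/6
High: (1/12)·5 + (1/4)·1 + (1/2)·11 + (1/6)·1 = 19/3
Highest expected payoff is 49/6, from Mid.

Mid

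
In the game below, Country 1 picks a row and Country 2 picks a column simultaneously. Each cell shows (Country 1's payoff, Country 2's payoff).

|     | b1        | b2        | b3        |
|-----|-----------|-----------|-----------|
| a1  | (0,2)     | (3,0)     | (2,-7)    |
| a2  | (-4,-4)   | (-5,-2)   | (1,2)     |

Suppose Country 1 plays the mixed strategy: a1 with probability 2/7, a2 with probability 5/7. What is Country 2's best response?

Compute Country 2's expected payoff from each pure strategy against the given mix.
b1: (2/7)·2 + (5/7)·(-4) = -16/7
b2: (2/7)·0 + (5/7)·(-2) = -10/7
b3: (2/7)·(-7) + (5/7)·2 = -4/7
Highest expected payoff is -4/7, from b3.

b3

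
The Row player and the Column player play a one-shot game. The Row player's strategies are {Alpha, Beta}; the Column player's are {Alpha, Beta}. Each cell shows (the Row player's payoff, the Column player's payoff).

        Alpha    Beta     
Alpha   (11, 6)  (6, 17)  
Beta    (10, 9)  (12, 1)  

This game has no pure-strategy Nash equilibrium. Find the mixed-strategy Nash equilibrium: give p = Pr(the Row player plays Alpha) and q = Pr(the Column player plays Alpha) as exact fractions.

p = 8/19, q = 6/7

In a mixed NE each player is indifferent between their pure strategies, so the opponent's mix sets the indifference.
The Column player indifferent between Alpha and Beta: p·6 + (1−p)·9 = p·17 + (1−p)·1 ⟹ 9 + (-3)p = 1 + 16p ⟹ p = 8/19.
The Row player indifferent between Alpha and Beta: q·11 + (1−q)·6 = q·10 + (1−q)·12 ⟹ 6 + 5q = 12 + (-2)q ⟹ q = 6/7.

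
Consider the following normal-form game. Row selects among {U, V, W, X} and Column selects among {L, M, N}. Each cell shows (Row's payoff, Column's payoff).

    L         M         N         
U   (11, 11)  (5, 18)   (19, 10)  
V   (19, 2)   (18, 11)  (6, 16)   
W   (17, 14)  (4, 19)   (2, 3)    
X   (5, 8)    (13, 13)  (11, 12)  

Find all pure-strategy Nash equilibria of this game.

A profile is a Nash equilibrium when each player is best-responding to the other.
Row's best responses — vs L: V (payoff 19); vs M: V (payoff 18); vs N: U (payoff 19).
Column's best responses — vs U: M (payoff 18); vs V: N (payoff 16); vs W: M (payoff 19); vs X: M (payoff 13).
No cell has both players best-responding. For instance, Row's best reply to M is V, but against V Column prefers N over M.

No pure-strategy Nash equilibrium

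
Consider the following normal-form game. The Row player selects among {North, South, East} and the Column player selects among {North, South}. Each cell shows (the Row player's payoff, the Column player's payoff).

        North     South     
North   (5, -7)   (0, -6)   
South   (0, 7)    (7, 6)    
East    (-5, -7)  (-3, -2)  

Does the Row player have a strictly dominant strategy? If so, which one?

No strictly dominant strategy

Check whether one of the Row player's strategies beats all alternatives regardless of what the opponent does.
North is not dominant: against South, South gives 7 > 0.
South is not dominant: against North, North gives 5 > 0.
East is not dominant: against North, North gives 5 > -5.
No single strategy is best against every opponent action.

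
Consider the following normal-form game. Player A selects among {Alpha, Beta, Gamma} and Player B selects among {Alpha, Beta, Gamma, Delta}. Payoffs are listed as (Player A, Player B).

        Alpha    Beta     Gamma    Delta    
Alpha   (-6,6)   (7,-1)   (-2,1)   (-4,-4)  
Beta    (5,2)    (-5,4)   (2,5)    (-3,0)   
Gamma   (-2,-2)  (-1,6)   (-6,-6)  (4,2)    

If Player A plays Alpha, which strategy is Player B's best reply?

Alpha

With Player A fixed at Alpha, Player B's payoffs are: Alpha → 6, Beta → -1, Gamma → 1, Delta → -4.
The maximum is 6, achieved by Alpha.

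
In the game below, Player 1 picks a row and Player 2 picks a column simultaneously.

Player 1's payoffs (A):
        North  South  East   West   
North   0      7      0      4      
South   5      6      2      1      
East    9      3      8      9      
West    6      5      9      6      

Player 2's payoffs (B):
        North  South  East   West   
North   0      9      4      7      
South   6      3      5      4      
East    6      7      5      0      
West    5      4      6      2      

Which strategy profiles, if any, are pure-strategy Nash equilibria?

Check mutual best responses: a cell is a NE iff neither player can gain by unilaterally deviating.
Player 1's best responses — vs North: East (payoff 9); vs South: North (payoff 7); vs East: West (payoff 9); vs West: East (payoff 9).
Player 2's best responses — vs North: South (payoff 9); vs South: North (payoff 6); vs East: South (payoff 7); vs West: East (payoff 6).
Mutual best responses occur at (North, South) and (West, East); at each, neither player gains by switching.

(North, South) and (West, East)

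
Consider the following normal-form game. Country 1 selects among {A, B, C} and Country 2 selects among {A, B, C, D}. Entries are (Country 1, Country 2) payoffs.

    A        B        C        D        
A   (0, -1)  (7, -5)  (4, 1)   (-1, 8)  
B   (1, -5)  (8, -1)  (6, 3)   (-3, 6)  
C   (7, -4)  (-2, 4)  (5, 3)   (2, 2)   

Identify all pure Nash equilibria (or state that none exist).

There is no pure-strategy Nash equilibrium

A profile is a Nash equilibrium when each player is best-responding to the other.
Country 1's best responses — vs A: C (payoff 7); vs B: B (payoff 8); vs C: B (payoff 6); vs D: C (payoff 2).
Country 2's best responses — vs A: D (payoff 8); vs B: D (payoff 6); vs C: B (payoff 4).
No cell has both players best-responding. For instance, Country 1's best reply to C is B, but against B Country 2 prefers D over C.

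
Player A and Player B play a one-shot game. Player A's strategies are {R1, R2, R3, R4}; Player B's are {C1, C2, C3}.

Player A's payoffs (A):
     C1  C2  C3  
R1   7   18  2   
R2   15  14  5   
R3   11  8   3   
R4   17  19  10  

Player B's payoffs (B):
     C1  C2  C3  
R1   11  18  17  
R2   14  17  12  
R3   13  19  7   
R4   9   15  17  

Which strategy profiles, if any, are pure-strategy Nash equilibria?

(R4, C3)

Find each player's best response to every opponent strategy; NE are the intersections.
Player A's best responses — vs C1: R4 (payoff 17); vs C2: R4 (payoff 19); vs C3: R4 (payoff 10).
Player B's best responses — vs R1: C2 (payoff 18); vs R2: C2 (payoff 17); vs R3: C2 (payoff 19); vs R4: C3 (payoff 17).
The only mutual best response is (R4, C3); neither player gains by switching there.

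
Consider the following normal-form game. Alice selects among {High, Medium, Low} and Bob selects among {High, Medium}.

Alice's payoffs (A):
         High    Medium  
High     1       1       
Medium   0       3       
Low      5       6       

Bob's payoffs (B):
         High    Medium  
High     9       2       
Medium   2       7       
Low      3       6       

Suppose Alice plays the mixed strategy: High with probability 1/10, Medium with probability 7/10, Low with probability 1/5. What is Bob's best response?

Medium

Bob's best reply maximizes expected payoff against the mix.
High: (1/10)·9 + (7/10)·2 + (1/5)·3 = 29/10
Medium: (1/10)·2 + (7/10)·7 + (1/5)·6 = 63/10
Highest expected payoff is 63/10, from Medium.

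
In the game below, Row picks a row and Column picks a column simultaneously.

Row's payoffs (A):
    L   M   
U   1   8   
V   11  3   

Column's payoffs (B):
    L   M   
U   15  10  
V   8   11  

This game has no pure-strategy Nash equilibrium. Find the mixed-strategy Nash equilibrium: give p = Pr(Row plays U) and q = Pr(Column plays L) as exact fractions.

In a mixed NE each player is indifferent between their pure strategies, so the opponent's mix sets the indifference.
Column indifferent between L and M: p·15 + (1−p)·8 = p·10 + (1−p)·11 ⟹ 8 + 7p = 11 + (-1)p ⟹ p = 3/8.
Row indifferent between U and V: q·1 + (1−q)·8 = q·11 + (1−q)·3 ⟹ 8 + (-7)q = 3 + 8q ⟹ q = 1/3.

p = 3/8, q = 1/3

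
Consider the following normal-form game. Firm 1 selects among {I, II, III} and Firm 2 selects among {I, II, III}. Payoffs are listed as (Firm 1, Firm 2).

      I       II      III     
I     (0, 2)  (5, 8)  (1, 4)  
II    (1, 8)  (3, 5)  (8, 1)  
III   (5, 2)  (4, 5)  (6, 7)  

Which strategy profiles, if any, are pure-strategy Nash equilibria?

Check mutual best responses: a cell is a NE iff neither player can gain by unilaterally deviating.
Firm 1's best responses — vs I: III (payoff 5); vs II: I (payoff 5); vs III: II (payoff 8).
Firm 2's best responses — vs I: II (payoff 8); vs II: I (payoff 8); vs III: III (payoff 7).
The only mutual best response is (I, II); neither player gains by switching there.

(I, II)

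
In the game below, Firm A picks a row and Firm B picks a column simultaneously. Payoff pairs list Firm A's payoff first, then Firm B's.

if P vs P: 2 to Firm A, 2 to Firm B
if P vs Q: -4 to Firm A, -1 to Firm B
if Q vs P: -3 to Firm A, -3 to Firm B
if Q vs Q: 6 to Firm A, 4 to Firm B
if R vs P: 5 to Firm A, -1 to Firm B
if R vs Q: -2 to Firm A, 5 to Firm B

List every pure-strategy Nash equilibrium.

(Q, Q)

Check mutual best responses: a cell is a NE iff neither player can gain by unilaterally deviating.
Firm A's best responses — vs P: R (payoff 5); vs Q: Q (payoff 6).
Firm B's best responses — vs P: P (payoff 2); vs Q: Q (payoff 4); vs R: Q (payoff 5).
The only mutual best response is (Q, Q); neither player gains by switching there.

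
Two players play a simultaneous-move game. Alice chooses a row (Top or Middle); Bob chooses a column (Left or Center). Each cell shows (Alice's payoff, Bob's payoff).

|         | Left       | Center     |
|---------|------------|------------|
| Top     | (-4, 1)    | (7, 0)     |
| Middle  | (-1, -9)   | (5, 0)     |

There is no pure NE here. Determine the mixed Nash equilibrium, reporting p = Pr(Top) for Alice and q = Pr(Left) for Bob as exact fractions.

Each player's mixing probability is pinned down by making the *other* player indifferent.
Bob indifferent between Left and Center: p·1 + (1−p)·(-9) = p·0 + (1−p)·0 ⟹ (-9) + 10p = 0 + 0p ⟹ p = 9/10.
Alice indifferent between Top and Middle: q·(-4) + (1−q)·7 = q·(-1) + (1−q)·5 ⟹ 7 + (-11)q = 5 + (-6)q ⟹ q = 2/5.

p = 9/10, q = 2/5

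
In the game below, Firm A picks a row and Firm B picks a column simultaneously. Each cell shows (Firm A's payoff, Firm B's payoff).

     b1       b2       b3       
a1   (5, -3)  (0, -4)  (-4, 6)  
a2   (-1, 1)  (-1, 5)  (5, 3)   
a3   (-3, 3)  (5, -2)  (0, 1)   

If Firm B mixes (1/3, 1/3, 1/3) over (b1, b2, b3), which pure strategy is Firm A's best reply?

a2

Firm A's best reply maximizes expected payoff against the mix.
a1: (1/3)·5 + (1/3)·0 + (1/3)·(-4) = 1/3
a2: (1/3)·(-1) + (1/3)·(-1) + (1/3)·5 = 1
a3: (1/3)·(-3) + (1/3)·5 + (1/3)·0 = 2/3
Highest expected payoff is 1, from a2.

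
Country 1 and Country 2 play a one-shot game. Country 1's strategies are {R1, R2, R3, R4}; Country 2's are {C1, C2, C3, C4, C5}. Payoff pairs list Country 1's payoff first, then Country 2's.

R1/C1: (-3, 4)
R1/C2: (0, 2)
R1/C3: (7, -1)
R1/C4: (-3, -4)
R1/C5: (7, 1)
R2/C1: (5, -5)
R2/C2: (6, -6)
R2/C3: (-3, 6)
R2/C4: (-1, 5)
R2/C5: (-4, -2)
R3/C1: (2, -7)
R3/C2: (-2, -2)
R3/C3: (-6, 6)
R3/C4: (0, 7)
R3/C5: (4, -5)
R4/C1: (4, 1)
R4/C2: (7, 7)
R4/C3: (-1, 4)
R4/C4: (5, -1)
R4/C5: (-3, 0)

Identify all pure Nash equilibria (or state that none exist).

Check mutual best responses: a cell is a NE iff neither player can gain by unilaterally deviating.
Country 1's best responses — vs C1: R2 (payoff 5); vs C2: R4 (payoff 7); vs C3: R1 (payoff 7); vs C4: R4 (payoff 5); vs C5: R1 (payoff 7).
Country 2's best responses — vs R1: C1 (payoff 4); vs R2: C3 (payoff 6); vs R3: C4 (payoff 7); vs R4: C2 (payoff 7).
The only mutual best response is (R4, C2); neither player gains by switching there.

(R4, C2)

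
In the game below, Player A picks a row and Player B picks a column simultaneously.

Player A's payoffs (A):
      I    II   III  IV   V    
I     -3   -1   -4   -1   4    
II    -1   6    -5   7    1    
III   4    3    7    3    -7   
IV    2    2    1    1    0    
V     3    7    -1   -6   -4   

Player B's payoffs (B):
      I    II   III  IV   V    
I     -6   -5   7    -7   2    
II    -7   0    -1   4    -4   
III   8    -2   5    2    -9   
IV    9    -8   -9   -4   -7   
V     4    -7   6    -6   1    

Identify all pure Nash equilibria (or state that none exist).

Find each player's best response to every opponent strategy; NE are the intersections.
Player A's best responses — vs I: III (payoff 4); vs II: V (payoff 7); vs III: III (payoff 7); vs IV: II (payoff 7); vs V: I (payoff 4).
Player B's best responses — vs I: III (payoff 7); vs II: IV (payoff 4); vs III: I (payoff 8); vs IV: I (payoff 9); vs V: III (payoff 6).
Mutual best responses occur at (II, IV) and (III, I); at each, neither player gains by switching.

(II, IV) and (III, I)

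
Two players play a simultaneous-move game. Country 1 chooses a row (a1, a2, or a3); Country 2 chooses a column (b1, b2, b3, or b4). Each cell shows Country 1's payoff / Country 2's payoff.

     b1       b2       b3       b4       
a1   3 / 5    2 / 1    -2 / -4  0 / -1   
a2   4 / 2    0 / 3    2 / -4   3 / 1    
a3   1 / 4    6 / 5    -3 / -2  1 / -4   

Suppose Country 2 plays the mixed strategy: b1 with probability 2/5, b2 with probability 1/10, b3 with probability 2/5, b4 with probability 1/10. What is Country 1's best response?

Country 1's best reply maximizes expected payoff against the mix.
a1: (2/5)·3 + (1/10)·2 + (2/5)·(-2) + (1/10)·0 = 3/5
a2: (2/5)·4 + (1/10)·0 + (2/5)·2 + (1/10)·3 = 27/10
a3: (2/5)·1 + (1/10)·6 + (2/5)·(-3) + (1/10)·1 = -1/10
Highest expected payoff is 27/10, from a2.

a2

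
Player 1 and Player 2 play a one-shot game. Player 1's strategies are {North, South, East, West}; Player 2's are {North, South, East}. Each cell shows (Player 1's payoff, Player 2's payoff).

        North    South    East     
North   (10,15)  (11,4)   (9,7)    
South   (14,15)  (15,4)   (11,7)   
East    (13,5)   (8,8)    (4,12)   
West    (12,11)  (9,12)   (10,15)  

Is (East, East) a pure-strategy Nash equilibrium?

No

Holding Player 2 at East: Player 1 gets 4 from East but could get 11 by switching to South. Player 1 has a profitable deviation.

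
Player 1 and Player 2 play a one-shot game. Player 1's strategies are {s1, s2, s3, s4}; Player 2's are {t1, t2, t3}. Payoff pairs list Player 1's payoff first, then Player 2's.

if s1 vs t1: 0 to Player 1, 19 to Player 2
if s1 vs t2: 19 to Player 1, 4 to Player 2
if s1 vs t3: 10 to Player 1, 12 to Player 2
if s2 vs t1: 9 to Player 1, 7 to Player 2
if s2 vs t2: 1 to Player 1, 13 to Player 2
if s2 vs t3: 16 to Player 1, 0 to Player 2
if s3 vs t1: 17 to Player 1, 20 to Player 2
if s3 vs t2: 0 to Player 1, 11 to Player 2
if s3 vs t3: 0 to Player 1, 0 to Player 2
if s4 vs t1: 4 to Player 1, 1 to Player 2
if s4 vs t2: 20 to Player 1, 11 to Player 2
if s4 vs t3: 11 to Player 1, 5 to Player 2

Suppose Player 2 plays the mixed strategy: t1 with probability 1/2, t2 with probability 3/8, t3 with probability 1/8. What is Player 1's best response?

Compute Player 1's expected payoff from each pure strategy against the given mix.
s1: (1/2)·0 + (3/8)·19 + (1/8)·10 = 67/8
s2: (1/2)·9 + (3/8)·1 + (1/8)·16 = 55/8
s3: (1/2)·17 + (3/8)·0 + (1/8)·0 = 17/2
s4: (1/2)·4 + (3/8)·20 + (1/8)·11 = 87/8
Highest expected payoff is 87/8, from s4.

s4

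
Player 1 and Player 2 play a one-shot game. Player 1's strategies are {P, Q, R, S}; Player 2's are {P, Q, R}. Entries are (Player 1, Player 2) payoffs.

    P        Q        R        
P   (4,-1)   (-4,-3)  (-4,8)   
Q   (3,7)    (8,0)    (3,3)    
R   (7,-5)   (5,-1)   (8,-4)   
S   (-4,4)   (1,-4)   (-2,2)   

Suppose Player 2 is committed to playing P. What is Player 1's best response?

R

With Player 2 fixed at P, Player 1's payoffs are: P → 4, Q → 3, R → 7, S → -4.
The maximum is 7, achieved by R.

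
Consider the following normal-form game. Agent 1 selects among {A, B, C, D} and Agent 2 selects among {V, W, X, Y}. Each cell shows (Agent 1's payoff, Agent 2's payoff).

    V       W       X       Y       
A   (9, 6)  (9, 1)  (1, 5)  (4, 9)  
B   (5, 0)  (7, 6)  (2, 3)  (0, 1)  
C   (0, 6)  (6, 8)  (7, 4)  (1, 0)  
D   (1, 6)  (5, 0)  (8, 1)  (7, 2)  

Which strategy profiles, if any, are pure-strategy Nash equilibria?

Find each player's best response to every opponent strategy; NE are the intersections.
Agent 1's best responses — vs V: A (payoff 9); vs W: A (payoff 9); vs X: D (payoff 8); vs Y: D (payoff 7).
Agent 2's best responses — vs A: Y (payoff 9); vs B: W (payoff 6); vs C: W (payoff 8); vs D: V (payoff 6).
No cell has both players best-responding. For instance, Agent 1's best reply to Y is D, but against D Agent 2 prefers V over Y.

There is no pure-strategy Nash equilibrium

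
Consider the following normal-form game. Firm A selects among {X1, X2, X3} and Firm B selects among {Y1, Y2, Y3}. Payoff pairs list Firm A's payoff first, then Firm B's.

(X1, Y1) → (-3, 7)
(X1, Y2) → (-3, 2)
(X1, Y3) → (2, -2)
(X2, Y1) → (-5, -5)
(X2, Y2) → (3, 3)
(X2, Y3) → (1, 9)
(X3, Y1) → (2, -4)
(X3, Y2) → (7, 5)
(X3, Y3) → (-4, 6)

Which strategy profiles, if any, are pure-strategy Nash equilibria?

A profile is a Nash equilibrium when each player is best-responding to the other.
Firm A's best responses — vs Y1: X3 (payoff 2); vs Y2: X3 (payoff 7); vs Y3: X1 (payoff 2).
Firm B's best responses — vs X1: Y1 (payoff 7); vs X2: Y3 (payoff 9); vs X3: Y3 (payoff 6).
No cell has both players best-responding. For instance, Firm A's best reply to Y1 is X3, but against X3 Firm B prefers Y3 over Y1.

There is no pure-strategy Nash equilibrium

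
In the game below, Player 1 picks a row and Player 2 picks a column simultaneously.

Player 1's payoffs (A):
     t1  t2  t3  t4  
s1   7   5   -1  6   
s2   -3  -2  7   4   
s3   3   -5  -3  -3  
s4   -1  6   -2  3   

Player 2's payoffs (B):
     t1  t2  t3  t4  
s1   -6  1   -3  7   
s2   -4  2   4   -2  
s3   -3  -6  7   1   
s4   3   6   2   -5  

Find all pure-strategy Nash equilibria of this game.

(s1, t4), (s2, t3), and (s4, t2)

Find each player's best response to every opponent strategy; NE are the intersections.
Player 1's best responses — vs t1: s1 (payoff 7); vs t2: s4 (payoff 6); vs t3: s2 (payoff 7); vs t4: s1 (payoff 6).
Player 2's best responses — vs s1: t4 (payoff 7); vs s2: t3 (payoff 4); vs s3: t3 (payoff 7); vs s4: t2 (payoff 6).
Mutual best responses occur at (s1, t4), (s2, t3), and (s4, t2); at each, neither player gains by switching.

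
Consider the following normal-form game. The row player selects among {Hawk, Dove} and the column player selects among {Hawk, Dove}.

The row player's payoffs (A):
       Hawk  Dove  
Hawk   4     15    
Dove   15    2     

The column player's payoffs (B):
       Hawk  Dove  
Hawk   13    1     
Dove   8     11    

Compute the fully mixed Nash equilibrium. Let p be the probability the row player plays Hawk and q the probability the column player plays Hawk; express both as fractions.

p = 1/5, q = 13/24

Each player's mixing probability is pinned down by making the *other* player indifferent.
The column player indifferent between Hawk and Dove: p·13 + (1−p)·8 = p·1 + (1−p)·11 ⟹ 8 + 5p = 11 + (-10)p ⟹ p = 1/5.
The row player indifferent between Hawk and Dove: q·4 + (1−q)·15 = q·15 + (1−q)·2 ⟹ 15 + (-11)q = 2 + 13q ⟹ q = 13/24.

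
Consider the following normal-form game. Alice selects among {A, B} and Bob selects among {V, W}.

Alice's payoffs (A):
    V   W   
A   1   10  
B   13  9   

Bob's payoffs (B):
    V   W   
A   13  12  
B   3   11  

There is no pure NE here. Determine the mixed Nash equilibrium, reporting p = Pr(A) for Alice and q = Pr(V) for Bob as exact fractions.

p = 8/9, q = 1/13

In a mixed NE each player is indifferent between their pure strategies, so the opponent's mix sets the indifference.
Bob indifferent between V and W: p·13 + (1−p)·3 = p·12 + (1−p)·11 ⟹ 3 + 10p = 11 + 1p ⟹ p = 8/9.
Alice indifferent between A and B: q·1 + (1−q)·10 = q·13 + (1−q)·9 ⟹ 10 + (-9)q = 9 + 4q ⟹ q = 1/13.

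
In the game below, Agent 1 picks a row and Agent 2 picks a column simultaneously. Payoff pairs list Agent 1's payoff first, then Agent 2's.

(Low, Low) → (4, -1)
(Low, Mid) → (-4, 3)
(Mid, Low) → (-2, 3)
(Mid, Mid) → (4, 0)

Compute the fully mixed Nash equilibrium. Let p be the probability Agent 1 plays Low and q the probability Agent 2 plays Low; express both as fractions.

p = 3/7, q = 4/7

Each player's mixing probability is pinned down by making the *other* player indifferent.
Agent 2 indifferent between Low and Mid: p·(-1) + (1−p)·3 = p·3 + (1−p)·0 ⟹ 3 + (-4)p = 0 + 3p ⟹ p = 3/7.
Agent 1 indifferent between Low and Mid: q·4 + (1−q)·(-4) = q·(-2) + (1−q)·4 ⟹ (-4) + 8q = 4 + (-6)q ⟹ q = 4/7.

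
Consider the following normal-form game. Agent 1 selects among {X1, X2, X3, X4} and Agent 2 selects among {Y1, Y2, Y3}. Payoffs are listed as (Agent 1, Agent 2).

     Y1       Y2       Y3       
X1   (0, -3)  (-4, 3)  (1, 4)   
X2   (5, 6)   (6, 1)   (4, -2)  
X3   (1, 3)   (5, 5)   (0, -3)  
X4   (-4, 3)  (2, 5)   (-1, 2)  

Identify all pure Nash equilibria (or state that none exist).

(X2, Y1)

Find each player's best response to every opponent strategy; NE are the intersections.
Agent 1's best responses — vs Y1: X2 (payoff 5); vs Y2: X2 (payoff 6); vs Y3: X2 (payoff 4).
Agent 2's best responses — vs X1: Y3 (payoff 4); vs X2: Y1 (payoff 6); vs X3: Y2 (payoff 5); vs X4: Y2 (payoff 5).
The only mutual best response is (X2, Y1); neither player gains by switching there.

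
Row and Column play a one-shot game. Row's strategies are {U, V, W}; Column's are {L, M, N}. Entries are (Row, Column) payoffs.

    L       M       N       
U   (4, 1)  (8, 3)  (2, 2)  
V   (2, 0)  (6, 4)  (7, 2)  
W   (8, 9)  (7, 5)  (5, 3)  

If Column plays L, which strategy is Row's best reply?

With Column fixed at L, Row's payoffs are: U → 4, V → 2, W → 8.
The maximum is 8, achieved by W.

W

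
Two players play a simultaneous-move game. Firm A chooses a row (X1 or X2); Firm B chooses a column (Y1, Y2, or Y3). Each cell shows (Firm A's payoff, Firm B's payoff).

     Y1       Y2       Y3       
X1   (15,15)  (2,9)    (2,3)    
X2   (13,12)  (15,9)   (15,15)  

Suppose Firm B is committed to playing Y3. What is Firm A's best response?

X2

With Firm B fixed at Y3, Firm A's payoffs are: X1 → 2, X2 → 15.
The maximum is 15, achieved by X2.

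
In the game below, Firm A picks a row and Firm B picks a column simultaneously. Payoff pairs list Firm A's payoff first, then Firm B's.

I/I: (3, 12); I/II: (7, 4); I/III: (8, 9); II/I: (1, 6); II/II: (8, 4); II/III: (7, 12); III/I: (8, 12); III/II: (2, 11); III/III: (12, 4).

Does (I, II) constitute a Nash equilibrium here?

No

Holding Firm B at II: Firm A gets 7 from I but could get 8 by switching to II. Firm A has a profitable deviation.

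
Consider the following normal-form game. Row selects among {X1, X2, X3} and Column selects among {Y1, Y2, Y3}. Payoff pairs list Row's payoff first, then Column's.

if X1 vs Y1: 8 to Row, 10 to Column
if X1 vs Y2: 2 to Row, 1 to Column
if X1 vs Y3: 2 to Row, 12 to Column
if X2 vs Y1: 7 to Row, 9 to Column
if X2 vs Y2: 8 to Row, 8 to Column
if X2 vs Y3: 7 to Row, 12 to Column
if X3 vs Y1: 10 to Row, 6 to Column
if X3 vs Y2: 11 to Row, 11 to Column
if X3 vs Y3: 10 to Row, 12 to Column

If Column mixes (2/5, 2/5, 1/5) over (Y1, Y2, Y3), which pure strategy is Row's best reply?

X3

Compute Row's expected payoff from each pure strategy against the given mix.
X1: (2/5)·8 + (2/5)·2 + (1/5)·2 = 22/5
X2: (2/5)·7 + (2/5)·8 + (1/5)·7 = 37/5
X3: (2/5)·10 + (2/5)·11 + (1/5)·10 = 52/5
Highest expected payoff is 52/5, from X3.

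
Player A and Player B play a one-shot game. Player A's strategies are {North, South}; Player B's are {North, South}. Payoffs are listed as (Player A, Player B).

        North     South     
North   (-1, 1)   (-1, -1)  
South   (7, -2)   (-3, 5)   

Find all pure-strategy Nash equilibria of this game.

None

Find each player's best response to every opponent strategy; NE are the intersections.
Player A's best responses — vs North: South (payoff 7); vs South: North (payoff -1).
Player B's best responses — vs North: North (payoff 1); vs South: South (payoff 5).
No cell has both players best-responding. For instance, Player A's best reply to South is North, but against North Player B prefers North over South.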